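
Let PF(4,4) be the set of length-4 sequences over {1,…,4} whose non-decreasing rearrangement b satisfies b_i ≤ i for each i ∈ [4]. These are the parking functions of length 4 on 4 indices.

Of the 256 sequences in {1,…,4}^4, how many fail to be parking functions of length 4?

|PF| = 1·5^3 = 1×125 = 125 (Pollak)
Check (4,2,4,3) → sorted (2,3,4,4): b_1=2>1, not a PF.
4^4 − 125 = 256 − 125 = 131

131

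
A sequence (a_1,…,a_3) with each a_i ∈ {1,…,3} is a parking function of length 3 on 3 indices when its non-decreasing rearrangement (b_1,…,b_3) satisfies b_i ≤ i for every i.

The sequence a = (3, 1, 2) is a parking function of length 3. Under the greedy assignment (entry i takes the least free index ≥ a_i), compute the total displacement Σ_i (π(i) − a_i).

0

Σπ(i) = 1+…+3 = 6; Σa = 3+1+2 = 6; disp = 6−6 = 0.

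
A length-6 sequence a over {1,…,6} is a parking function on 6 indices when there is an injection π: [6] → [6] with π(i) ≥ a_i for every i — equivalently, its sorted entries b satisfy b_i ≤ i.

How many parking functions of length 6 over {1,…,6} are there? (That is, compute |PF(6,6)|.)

16807

|PF(6,6)| = (7−6)·7^(6−1) = 1 · 16807 = 16807 [KW]
Check (1,3,3,1,6,1) → sorted (1,1,1,3,3,6): b_i ≤ i ∀i, a PF.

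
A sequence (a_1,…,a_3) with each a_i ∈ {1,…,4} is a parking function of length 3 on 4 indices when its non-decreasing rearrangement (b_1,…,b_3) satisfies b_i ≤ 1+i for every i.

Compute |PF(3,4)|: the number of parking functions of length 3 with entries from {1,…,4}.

|PF(3,4)| = (4−3+1)·(4+1)^(3−1) = 2×25 = 50 (Konheim–Weiss)
Check (1,3,2) → sorted (1,2,3): b_i ≤ 1+i ∀i, a PF.

50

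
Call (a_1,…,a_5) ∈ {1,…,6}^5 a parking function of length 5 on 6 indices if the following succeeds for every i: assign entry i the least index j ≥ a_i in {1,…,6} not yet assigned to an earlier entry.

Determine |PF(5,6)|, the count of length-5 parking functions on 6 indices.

4802

#PF = 2·7^4 = 2 · 2401 = 4802 [KW]
Check (6,4,4,2,3) → sorted (2,3,4,4,6): b_i ≤ 1+i ∀i, a PF.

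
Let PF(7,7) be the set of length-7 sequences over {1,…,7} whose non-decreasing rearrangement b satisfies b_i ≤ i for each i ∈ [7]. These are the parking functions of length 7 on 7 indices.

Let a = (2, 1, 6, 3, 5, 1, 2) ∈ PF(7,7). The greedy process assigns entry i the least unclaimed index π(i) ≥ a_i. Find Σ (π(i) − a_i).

8

Σπ = 7·8/2 = 28 (π permutes [7]); Σa = 2+1+6+3+5+1+2 = 20; disp = 28−20 = 8.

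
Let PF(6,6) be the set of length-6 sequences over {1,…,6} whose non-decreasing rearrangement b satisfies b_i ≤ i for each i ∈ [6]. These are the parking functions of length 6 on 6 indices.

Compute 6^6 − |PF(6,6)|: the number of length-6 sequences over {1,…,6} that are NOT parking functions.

29849

#PF = (6−6+1)·(6+1)^(6−1) = 1×16807 = 16807 (Konheim–Weiss)
Check (1,6,5,4,3,6) → sorted (1,3,4,5,6,6): b_2=3>2, not a PF.
6^6 − 16807 = 46656 − 16807 = 29849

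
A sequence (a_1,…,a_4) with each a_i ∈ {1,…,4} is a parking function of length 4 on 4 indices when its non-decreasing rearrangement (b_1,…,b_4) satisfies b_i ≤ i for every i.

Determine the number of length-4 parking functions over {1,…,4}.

#PF = 1·5^3 = 1 · 125 = 125
Check (1,2,4,3) → sorted (1,2,3,4): b_i ≤ i ∀i, a PF.

125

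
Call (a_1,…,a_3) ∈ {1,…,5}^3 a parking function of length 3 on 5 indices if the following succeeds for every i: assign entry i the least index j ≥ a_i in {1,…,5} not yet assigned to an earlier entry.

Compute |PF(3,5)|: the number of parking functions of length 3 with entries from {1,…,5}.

#PF = (5−3+1)·(5+1)^(3−1) = 3·36 = 108 [KW]
E.g. (5,1,1) → sorted (1,1,5): b_i ≤ 2+i ∀i, a PF.

108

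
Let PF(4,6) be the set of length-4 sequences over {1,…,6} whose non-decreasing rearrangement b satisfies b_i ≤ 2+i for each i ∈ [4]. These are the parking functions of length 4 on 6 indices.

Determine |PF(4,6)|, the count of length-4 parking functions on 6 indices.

1029

|PF(4,6)| = (6−4+1)·(6+1)^(4−1) = 3 · 343 = 1029
Example (5,4,2,4) → sorted (2,4,4,5): b_i ≤ 2+i ∀i, a PF.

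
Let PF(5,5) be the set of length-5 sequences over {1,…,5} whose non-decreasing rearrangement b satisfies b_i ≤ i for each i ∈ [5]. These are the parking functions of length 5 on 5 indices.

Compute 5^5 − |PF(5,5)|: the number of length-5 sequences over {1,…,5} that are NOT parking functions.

Count = (5+1−5)·(5+1)^{5−1} = 1×1296 = 1296 [KW]
One tuple (5,4,5,4,5) → sorted (4,4,5,5,5): b_1=4>1, not a PF.
Total 3125; non-PF = 3125−1296 = 1829

1829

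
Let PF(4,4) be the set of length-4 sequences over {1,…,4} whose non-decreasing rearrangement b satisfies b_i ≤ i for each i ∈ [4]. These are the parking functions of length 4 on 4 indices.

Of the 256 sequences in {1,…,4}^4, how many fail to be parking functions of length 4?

131

Count = (5−4)·5^(4−1) = 1×125 = 125
Example (4,4,2,4) → sorted (2,4,4,4): b_1=2>1, not a PF.
So 256 − 125 = 131 fail.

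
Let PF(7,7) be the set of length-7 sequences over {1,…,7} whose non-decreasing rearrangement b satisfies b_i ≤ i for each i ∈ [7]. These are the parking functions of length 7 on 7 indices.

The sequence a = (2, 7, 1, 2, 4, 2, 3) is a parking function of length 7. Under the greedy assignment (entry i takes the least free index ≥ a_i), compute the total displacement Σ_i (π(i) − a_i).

Σπ = 7·8/2 = 28 (π permutes [7]); Σa = 2+7+1+2+4+2+3 = 21; disp = 28−21 = 7.

7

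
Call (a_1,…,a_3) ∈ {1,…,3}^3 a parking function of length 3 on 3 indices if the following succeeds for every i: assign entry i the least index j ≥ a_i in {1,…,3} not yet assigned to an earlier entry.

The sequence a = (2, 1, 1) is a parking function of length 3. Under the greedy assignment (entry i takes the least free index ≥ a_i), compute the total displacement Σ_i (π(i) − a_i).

Σπ = 3·4/2 = 6 (π permutes [3]); Σa = 2+1+1 = 4; disp = 6−4 = 2.

2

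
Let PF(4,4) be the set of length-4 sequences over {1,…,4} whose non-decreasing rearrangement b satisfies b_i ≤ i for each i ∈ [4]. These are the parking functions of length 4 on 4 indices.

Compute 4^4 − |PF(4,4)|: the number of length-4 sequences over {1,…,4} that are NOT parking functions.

|PF(4,4)| = (4+1−4)·(4+1)^{4−1} = 1×125 = 125 (Pollak)
Check (4,4,2,3) → sorted (2,3,4,4): b_1=2>1, not a PF.
4^4 − 125 = 256 − 125 = 131

131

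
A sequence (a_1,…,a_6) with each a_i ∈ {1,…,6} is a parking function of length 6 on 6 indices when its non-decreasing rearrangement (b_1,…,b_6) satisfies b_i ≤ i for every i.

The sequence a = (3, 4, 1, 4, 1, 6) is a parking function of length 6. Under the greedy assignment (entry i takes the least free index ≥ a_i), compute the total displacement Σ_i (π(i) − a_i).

2

Σπ = 21 ({1..6} each once); Σa = 3+4+1+4+1+6 = 19; disp = 21−19 = 2.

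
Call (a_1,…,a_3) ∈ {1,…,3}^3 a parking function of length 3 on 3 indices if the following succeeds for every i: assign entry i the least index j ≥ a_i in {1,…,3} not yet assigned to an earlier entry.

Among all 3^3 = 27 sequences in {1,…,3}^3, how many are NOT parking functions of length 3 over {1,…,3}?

Count = (3−3+1)·(3+1)^(3−1) = 1 · 16 = 16 (Konheim–Weiss)
Check (2,3,2) → sorted (2,2,3): b_1=2>1, not a PF.
Total 27; non-PF = 27−16 = 11

11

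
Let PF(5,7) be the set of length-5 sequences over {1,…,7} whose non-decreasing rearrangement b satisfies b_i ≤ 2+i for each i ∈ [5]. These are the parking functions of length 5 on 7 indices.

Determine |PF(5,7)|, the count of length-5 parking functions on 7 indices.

#PF = (7−5+1)·(7+1)^(5−1) = 3×4096 = 12288 (Pollak)
One tuple (6,4,2,7,3) → sorted (2,3,4,6,7): b_i ≤ 2+i ∀i, a PF.

12288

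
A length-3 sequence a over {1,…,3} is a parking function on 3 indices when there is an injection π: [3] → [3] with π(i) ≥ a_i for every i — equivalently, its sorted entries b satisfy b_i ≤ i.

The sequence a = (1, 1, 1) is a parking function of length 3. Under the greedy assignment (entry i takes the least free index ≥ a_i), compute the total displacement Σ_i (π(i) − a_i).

Σπ = 3·4/2 = 6 (π permutes [3]); Σa = 1+1+1 = 3; disp = 6−3 = 3.

3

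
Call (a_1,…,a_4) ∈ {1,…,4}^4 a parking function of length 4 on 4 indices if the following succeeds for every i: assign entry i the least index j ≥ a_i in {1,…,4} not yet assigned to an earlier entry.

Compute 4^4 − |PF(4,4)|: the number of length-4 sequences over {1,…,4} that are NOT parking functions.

131

#PF = (5−4)·5^(4−1) = 1 · 125 = 125
E.g. (1,4,3,3) → sorted (1,3,3,4): b_2=3>2, not a PF.
Total 256; non-PF = 256−125 = 131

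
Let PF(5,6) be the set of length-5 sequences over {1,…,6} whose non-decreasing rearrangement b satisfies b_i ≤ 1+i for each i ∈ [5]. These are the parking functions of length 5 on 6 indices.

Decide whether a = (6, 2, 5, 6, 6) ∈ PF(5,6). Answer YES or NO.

Sorted: b = (2, 5, 6, 6, 6).
  b_1=2 ≤ 2
  b_2=5 > 3
  fails at i=2 ⇒ NO

NO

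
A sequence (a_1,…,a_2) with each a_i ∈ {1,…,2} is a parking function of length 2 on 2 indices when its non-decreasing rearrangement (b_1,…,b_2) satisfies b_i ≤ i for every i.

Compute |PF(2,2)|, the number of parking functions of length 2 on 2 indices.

#PF = 1·3^1 = 1×3 = 3 [KW]
E.g. (1,2) → sorted (1,2): b_i ≤ i ∀i, a PF.

3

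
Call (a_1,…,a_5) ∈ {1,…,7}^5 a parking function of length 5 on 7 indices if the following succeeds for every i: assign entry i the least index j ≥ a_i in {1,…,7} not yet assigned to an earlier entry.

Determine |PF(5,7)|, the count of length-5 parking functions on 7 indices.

12288

#PF = 3·8^4 = 3·4096 = 12288 (Pollak)
Example (4,6,7,1,5) → sorted (1,4,5,6,7): b_i ≤ 2+i ∀i, a PF.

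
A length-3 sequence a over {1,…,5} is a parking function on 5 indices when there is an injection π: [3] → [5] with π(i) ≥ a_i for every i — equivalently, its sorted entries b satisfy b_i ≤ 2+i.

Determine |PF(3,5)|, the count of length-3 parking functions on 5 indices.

Count = 3·6^2 = 3·36 = 108 (Konheim–Weiss)
One tuple (3,5,3) → sorted (3,3,5): b_i ≤ 2+i ∀i, a PF.

108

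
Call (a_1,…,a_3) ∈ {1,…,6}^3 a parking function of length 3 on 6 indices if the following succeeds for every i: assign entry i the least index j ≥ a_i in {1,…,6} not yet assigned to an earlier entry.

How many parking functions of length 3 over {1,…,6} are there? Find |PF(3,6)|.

|PF| = 4·7^2 = 4×49 = 196
Check (2,6,5) → sorted (2,5,6): b_i ≤ 3+i ∀i, a PF.

196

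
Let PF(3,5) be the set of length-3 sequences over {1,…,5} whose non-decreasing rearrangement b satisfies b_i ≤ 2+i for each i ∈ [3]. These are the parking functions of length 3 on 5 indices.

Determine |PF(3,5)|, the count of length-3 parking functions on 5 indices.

#PF = (6−3)·6^(3−1) = 3 · 36 = 108 (Konheim–Weiss)
Check (1,1,1) → sorted (1,1,1): b_i ≤ 2+i ∀i, a PF.

108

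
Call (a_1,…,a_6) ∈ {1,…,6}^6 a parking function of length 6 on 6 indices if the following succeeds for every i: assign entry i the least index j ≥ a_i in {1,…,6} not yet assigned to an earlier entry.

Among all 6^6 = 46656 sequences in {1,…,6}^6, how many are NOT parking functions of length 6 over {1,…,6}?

#PF = (6−6+1)·(6+1)^(6−1) = 1·16807 = 16807 (Pollak)
Example (4,6,5,5,4,4) → sorted (4,4,4,5,5,6): b_1=4>1, not a PF.
Total 46656; non-PF = 46656−16807 = 29849

29849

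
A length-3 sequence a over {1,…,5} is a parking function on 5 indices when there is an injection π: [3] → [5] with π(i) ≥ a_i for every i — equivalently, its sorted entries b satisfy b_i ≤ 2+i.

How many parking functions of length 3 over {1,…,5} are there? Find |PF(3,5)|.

108

|PF| = (6−3)·6^(3−1) = 3·36 = 108
Example (2,2,2) → sorted (2,2,2): b_i ≤ 2+i ∀i, a PF.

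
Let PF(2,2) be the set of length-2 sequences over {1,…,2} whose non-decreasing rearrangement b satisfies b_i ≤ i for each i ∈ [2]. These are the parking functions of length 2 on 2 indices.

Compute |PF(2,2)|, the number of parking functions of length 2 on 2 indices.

#PF = (2−2+1)·(2+1)^(2−1) = 1·3 = 3
Check (2,1) → sorted (1,2): b_i ≤ i ∀i, a PF.

3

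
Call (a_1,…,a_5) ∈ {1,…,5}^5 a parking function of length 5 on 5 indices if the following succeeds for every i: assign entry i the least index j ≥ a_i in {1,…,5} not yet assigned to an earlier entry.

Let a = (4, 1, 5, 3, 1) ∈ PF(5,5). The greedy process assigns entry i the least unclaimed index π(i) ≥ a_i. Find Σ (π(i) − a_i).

Σπ = 5·6/2 = 15 (π permutes [5]); Σa = 4+1+5+3+1 = 14; disp = 15−14 = 1.

1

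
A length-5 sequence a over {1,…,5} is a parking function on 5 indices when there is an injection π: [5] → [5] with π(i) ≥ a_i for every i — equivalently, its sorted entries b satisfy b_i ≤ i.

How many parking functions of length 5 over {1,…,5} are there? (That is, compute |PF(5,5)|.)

#PF = 1·6^4 = 1·1296 = 1296 [KW]
E.g. (4,2,1,5,3) → sorted (1,2,3,4,5): b_i ≤ i ∀i, a PF.

1296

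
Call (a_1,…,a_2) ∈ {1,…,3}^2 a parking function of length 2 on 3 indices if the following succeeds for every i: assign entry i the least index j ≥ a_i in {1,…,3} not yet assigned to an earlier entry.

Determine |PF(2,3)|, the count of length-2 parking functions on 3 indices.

|PF| = (4−2)·4^(2−1) = 2·4 = 8 (Konheim–Weiss)
E.g. (3,1) → sorted (1,3): b_i ≤ 1+i ∀i, a PF.

8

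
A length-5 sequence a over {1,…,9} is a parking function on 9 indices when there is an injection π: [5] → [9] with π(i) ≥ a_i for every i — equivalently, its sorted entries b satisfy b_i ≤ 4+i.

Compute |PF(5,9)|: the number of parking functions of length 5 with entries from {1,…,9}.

50000

#PF = (9−5+1)·(9+1)^(5−1) = 5 · 10000 = 50000 (Pollak)
E.g. (8,4,4,5,6) → sorted (4,4,5,6,8): b_i ≤ 4+i ∀i, a PF.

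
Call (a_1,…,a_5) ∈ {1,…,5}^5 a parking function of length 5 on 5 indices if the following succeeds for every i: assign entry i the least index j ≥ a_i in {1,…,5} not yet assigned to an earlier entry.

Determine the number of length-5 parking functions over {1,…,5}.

1296

#PF = 1·6^4 = 1×1296 = 1296
One tuple (4,2,1,5,2) → sorted (1,2,2,4,5): b_i ≤ i ∀i, a PF.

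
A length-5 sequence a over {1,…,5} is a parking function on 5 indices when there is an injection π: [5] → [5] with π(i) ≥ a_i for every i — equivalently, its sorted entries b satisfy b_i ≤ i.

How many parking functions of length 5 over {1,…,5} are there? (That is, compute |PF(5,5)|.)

1296

|PF| = (6−5)·6^(5−1) = 1×1296 = 1296 (Pollak)
Example (1,5,1,3,1) → sorted (1,1,1,3,5): b_i ≤ i ∀i, a PF.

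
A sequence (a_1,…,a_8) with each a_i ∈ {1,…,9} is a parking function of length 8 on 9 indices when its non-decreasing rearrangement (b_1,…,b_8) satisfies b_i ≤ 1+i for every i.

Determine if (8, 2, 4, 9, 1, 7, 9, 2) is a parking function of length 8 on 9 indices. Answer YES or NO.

NO

Order a: b = (1, 2, 2, 4, 7, 8, 9, 9).
  b_1=1 ≤ 2
  b_2=2 ≤ 3
  b_3=2 ≤ 4
  b_4=4 ≤ 5
  b_5=7 > 6
  fails at i=5 ⇒ NO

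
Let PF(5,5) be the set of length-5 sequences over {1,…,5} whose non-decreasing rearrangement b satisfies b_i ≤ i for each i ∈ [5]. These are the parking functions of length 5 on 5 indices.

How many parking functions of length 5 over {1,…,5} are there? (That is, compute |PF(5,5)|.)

#PF = (5+1−5)·(5+1)^{5−1} = 1×1296 = 1296 [KW]
One tuple (2,3,1,1,3) → sorted (1,1,2,3,3): b_i ≤ i ∀i, a PF.

1296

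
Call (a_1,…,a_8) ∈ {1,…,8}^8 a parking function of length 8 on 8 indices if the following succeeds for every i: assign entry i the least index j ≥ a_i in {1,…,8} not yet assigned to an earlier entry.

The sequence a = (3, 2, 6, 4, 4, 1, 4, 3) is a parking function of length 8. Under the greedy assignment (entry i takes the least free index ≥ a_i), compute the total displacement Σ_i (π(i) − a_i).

Σπ = 8·9/2 = 36 (π permutes [8]); Σa = 3+2+6+4+4+1+4+3 = 27; disp = 36−27 = 9.

9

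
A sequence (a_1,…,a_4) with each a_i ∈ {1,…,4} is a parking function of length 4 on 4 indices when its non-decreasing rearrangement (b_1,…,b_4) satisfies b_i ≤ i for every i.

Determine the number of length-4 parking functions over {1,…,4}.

|PF| = (5−4)·5^(4−1) = 1×125 = 125
Example (3,1,4,1) → sorted (1,1,3,4): b_i ≤ i ∀i, a PF.

125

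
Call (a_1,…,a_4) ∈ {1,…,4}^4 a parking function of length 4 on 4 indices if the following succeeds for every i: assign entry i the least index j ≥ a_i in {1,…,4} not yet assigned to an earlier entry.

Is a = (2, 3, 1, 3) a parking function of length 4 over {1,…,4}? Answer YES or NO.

YES

Rearranged: b = (1, 2, 3, 3).
  b_1=1 ≤ 1
  b_2=2 ≤ 2
  b_3=3 ≤ 3
  b_4=3 ≤ 4
All bounds hold ⇒ YES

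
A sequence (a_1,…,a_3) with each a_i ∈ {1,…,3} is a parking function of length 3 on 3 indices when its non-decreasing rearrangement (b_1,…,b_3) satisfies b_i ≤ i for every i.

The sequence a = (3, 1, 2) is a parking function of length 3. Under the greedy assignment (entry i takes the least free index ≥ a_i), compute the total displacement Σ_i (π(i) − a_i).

0

Σπ = 3·4/2 = 6 (π permutes [3]); Σa = 3+1+2 = 6; disp = 6−6 = 0.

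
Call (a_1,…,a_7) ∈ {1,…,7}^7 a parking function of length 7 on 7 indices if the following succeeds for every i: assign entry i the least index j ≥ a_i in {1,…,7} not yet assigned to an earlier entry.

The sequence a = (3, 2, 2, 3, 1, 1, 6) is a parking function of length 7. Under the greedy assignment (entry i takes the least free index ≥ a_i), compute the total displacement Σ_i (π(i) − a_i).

10

Σπ = 28 ({1..7} each once); Σa = 3+2+2+3+1+1+6 = 18; disp = 28−18 = 10.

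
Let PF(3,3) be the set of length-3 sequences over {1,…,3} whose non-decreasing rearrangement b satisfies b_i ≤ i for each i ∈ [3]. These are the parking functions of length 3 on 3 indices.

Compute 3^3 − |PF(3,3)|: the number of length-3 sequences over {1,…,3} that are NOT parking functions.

11

|PF| = (4−3)·4^(3−1) = 1×16 = 16 (Konheim–Weiss)
Example (3,3,3) → sorted (3,3,3): b_1=3>1, not a PF.
So 27 − 16 = 11 fail.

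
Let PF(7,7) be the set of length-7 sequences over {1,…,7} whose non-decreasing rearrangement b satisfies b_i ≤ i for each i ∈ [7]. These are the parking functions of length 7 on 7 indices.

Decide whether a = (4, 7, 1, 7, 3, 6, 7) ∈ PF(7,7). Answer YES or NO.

Rearranged: b = (1, 3, 4, 6, 7, 7, 7).
  b_1=1 ≤ 1
  b_2=3 > 2
  fails at i=2 ⇒ NO

NO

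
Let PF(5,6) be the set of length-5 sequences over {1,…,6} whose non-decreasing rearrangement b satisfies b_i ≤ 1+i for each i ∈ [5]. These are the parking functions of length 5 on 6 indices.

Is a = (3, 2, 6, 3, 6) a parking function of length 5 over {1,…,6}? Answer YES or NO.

Rearranged: b = (2, 3, 3, 6, 6).
  b_1=2 ≤ 2
  b_2=3 ≤ 3
  b_3=3 ≤ 4
  b_4=6 > 5
  fails at i=4 ⇒ NO

NO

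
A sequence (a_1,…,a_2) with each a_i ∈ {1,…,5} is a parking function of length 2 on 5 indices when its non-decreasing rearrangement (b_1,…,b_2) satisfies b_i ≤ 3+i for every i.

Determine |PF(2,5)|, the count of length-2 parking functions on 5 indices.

24

#PF = (5−2+1)·(5+1)^(2−1) = 4×6 = 24 (Konheim–Weiss)
E.g. (2,4) → sorted (2,4): b_i ≤ 3+i ∀i, a PF.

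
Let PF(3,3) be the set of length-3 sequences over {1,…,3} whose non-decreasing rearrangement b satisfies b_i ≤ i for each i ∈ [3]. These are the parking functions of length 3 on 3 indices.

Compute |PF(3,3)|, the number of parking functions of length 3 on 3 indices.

16

#PF = 1·4^2 = 1 · 16 = 16 (Konheim–Weiss)
Check (1,2,1) → sorted (1,1,2): b_i ≤ i ∀i, a PF.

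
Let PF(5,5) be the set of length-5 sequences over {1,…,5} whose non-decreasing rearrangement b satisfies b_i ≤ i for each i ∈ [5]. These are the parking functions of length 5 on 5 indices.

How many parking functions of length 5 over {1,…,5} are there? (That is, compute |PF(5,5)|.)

1296

Count = (5−5+1)·(5+1)^(5−1) = 1·1296 = 1296 [KW]
Check (1,5,1,3,1) → sorted (1,1,1,3,5): b_i ≤ i ∀i, a PF.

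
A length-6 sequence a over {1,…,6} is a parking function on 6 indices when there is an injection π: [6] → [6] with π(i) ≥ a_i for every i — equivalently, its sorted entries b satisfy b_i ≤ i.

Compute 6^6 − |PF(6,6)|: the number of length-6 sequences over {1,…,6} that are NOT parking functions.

#PF = (6−6+1)·(6+1)^(6−1) = 1·16807 = 16807 [KW]
Check (6,2,4,6,4,3) → sorted (2,3,4,4,6,6): b_1=2>1, not a PF.
So 46656 − 16807 = 29849 fail.

29849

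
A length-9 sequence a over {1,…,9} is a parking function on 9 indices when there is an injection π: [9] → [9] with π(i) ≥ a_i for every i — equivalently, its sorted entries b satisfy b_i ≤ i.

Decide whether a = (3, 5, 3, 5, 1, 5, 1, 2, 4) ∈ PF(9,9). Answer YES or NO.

Order a: b = (1, 1, 2, 3, 3, 4, 5, 5, 5).
  b_1=1 ≤ 1
  b_2=1 ≤ 2
  b_3=2 ≤ 3
  b_4=3 ≤ 4
  b_5=3 ≤ 5
  b_6=4 ≤ 6
  b_7=5 ≤ 7
  b_8=5 ≤ 8
  b_9=5 ≤ 9
All bounds hold ⇒ YES

YES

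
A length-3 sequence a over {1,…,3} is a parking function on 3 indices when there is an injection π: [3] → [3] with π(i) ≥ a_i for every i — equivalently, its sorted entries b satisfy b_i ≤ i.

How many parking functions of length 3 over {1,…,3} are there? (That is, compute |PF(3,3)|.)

#PF = (3+1−3)·(3+1)^{3−1} = 1·16 = 16
Example (2,1,1) → sorted (1,1,2): b_i ≤ i ∀i, a PF.

16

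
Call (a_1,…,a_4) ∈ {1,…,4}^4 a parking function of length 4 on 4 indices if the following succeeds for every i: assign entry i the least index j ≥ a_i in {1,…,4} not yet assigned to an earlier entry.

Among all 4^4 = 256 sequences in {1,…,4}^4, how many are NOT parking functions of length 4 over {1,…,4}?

|PF(4,4)| = 1·5^3 = 1 · 125 = 125 (Konheim–Weiss)
E.g. (2,4,4,1) → sorted (1,2,4,4): b_3=4>3, not a PF.
So 256 − 125 = 131 fail.

131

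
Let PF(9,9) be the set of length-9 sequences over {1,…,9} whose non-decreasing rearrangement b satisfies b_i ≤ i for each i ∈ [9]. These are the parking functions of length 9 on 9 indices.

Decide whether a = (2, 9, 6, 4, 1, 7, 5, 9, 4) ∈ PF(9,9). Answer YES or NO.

NO

Sorted: b = (1, 2, 4, 4, 5, 6, 7, 9, 9).
  b_1=1 ≤ 1
  b_2=2 ≤ 2
  b_3=4 > 3
  fails at i=3 ⇒ NO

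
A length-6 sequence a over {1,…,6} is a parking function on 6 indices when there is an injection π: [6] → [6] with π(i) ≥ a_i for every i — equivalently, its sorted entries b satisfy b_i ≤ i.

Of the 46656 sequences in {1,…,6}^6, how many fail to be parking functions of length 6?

29849

|PF(6,6)| = (7−6)·7^(6−1) = 1 · 16807 = 16807 (Pollak)
Check (4,4,2,6,6,5) → sorted (2,4,4,5,6,6): b_1=2>1, not a PF.
So 46656 − 16807 = 29849 fail.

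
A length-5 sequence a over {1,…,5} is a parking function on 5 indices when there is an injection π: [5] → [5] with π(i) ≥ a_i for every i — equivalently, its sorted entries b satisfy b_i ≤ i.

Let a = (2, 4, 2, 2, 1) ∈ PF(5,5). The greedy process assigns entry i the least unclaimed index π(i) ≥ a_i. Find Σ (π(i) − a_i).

4

Σπ(i) = 1+…+5 = 15; Σa = 2+4+2+2+1 = 11; disp = 15−11 = 4.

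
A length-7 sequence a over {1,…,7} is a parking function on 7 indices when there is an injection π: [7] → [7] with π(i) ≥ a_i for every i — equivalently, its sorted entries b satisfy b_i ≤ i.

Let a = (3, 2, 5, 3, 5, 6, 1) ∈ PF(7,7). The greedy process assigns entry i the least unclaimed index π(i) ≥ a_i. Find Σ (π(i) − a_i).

Σπ = 28 ({1..7} each once); Σa = 3+2+5+3+5+6+1 = 25; disp = 28−25 = 3.

3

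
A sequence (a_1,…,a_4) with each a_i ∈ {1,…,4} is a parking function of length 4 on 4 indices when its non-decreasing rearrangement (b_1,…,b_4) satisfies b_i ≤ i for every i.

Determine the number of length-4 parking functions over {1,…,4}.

125

|PF| = 1·5^3 = 1·125 = 125 [KW]
E.g. (3,2,1,1) → sorted (1,1,2,3): b_i ≤ i ∀i, a PF.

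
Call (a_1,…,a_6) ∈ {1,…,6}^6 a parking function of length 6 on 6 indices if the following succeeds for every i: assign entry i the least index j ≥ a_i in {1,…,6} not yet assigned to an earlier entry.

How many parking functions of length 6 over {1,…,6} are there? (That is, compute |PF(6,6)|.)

|PF(6,6)| = (7−6)·7^(6−1) = 1·16807 = 16807 (Konheim–Weiss)
Example (3,2,3,1,3,3) → sorted (1,2,3,3,3,3): b_i ≤ i ∀i, a PF.

16807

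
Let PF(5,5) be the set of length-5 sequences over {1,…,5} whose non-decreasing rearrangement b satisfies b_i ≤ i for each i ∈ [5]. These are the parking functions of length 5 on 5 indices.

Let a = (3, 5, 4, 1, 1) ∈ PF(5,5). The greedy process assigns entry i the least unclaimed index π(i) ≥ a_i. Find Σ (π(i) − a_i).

Σπ(i) = 1+…+5 = 15; Σa = 3+5+4+1+1 = 14; disp = 15−14 = 1.

1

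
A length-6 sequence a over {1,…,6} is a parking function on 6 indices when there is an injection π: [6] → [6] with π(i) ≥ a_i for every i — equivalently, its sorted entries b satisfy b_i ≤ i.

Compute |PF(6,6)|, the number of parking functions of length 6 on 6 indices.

16807

|PF(6,6)| = (6−6+1)·(6+1)^(6−1) = 1 · 16807 = 16807 (Konheim–Weiss)
One tuple (1,4,2,6,2,1) → sorted (1,1,2,2,4,6): b_i ≤ i ∀i, a PF.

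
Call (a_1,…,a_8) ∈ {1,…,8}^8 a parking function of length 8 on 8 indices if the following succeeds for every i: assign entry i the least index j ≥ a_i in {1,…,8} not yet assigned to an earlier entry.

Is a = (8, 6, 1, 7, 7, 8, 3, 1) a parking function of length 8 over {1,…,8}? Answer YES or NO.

Order a: b = (1, 1, 3, 6, 7, 7, 8, 8).
  b_1=1 ≤ 1
  b_2=1 ≤ 2
  b_3=3 ≤ 3
  b_4=6 > 4
  fails at i=4 ⇒ NO

NO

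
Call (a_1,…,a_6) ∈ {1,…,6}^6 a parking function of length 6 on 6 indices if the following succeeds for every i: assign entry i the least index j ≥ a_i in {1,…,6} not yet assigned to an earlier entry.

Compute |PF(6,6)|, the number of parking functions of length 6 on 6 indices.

|PF(6,6)| = (7−6)·7^(6−1) = 1 · 16807 = 16807 [KW]
Example (1,3,1,2,1,1) → sorted (1,1,1,1,2,3): b_i ≤ i ∀i, a PF.

16807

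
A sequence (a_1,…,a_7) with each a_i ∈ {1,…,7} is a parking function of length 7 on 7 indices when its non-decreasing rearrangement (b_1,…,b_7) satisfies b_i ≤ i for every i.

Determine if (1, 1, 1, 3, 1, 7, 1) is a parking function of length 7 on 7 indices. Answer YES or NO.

YES

Rearranged: b = (1, 1, 1, 1, 1, 3, 7).
  b_1=1 ≤ 1
  b_2=1 ≤ 2
  b_3=1 ≤ 3
  b_4=1 ≤ 4
  b_5=1 ≤ 5
  b_6=3 ≤ 6
  b_7=7 ≤ 7
All bounds hold ⇒ YES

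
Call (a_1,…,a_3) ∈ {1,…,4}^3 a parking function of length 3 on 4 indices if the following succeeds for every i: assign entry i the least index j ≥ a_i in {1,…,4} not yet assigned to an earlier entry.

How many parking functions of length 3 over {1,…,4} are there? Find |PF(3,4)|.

#PF = (5−3)·5^(3−1) = 2 · 25 = 50 [KW]
E.g. (4,2,1) → sorted (1,2,4): b_i ≤ 1+i ∀i, a PF.

50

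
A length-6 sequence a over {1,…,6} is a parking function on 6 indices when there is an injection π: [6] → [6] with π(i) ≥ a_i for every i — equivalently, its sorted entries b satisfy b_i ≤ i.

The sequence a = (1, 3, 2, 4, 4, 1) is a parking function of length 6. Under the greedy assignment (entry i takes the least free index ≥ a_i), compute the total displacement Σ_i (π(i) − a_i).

Σπ = 21 ({1..6} each once); Σa = 1+3+2+4+4+1 = 15; disp = 21−15 = 6.

6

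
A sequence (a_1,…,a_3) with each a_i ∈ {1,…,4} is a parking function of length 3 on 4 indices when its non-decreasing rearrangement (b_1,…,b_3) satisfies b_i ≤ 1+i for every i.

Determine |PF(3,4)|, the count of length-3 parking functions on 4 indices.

#PF = (4+1−3)·(4+1)^{3−1} = 2·25 = 50 [KW]
Example (1,2,1) → sorted (1,1,2): b_i ≤ 1+i ∀i, a PF.

50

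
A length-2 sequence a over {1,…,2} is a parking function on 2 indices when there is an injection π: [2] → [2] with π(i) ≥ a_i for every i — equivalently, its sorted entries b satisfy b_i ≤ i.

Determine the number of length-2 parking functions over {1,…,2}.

|PF| = (3−2)·3^(2−1) = 1×3 = 3 [KW]
E.g. (1,2) → sorted (1,2): b_i ≤ i ∀i, a PF.

3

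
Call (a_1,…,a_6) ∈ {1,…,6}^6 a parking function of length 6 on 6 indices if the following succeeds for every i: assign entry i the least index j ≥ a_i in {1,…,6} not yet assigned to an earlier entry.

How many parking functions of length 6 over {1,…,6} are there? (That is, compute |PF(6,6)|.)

16807

Count = 1·7^5 = 1×16807 = 16807 (Pollak)
Check (6,1,2,2,3,2) → sorted (1,2,2,2,3,6): b_i ≤ i ∀i, a PF.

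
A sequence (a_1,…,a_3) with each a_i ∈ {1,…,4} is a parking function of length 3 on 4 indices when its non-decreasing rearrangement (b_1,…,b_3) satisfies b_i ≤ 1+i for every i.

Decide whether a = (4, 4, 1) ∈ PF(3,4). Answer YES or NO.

NO

Rearranged: b = (1, 4, 4).
  b_1=1 ≤ 2
  b_2=4 > 3
  fails at i=2 ⇒ NO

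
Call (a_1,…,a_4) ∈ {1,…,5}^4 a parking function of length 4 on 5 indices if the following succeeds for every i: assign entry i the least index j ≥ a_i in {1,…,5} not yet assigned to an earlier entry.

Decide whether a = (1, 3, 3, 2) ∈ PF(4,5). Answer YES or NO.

Order a: b = (1, 2, 3, 3).
  b_1=1 ≤ 2
  b_2=2 ≤ 3
  b_3=3 ≤ 4
  b_4=3 ≤ 5
All bounds hold ⇒ YES

YES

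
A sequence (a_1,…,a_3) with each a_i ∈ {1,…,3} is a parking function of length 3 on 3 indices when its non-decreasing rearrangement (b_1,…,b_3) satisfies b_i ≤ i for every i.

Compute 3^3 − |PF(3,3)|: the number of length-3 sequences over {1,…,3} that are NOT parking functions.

11

|PF(3,3)| = 1·4^2 = 1 · 16 = 16 [KW]
Check (2,2,3) → sorted (2,2,3): b_1=2>1, not a PF.
So 27 − 16 = 11 fail.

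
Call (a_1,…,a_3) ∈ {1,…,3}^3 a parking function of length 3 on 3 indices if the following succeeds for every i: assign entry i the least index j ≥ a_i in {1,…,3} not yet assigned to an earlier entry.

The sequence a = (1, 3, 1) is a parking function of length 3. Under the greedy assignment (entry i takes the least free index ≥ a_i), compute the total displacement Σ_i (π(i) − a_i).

Σπ = 6 ({1..3} each once); Σa = 1+3+1 = 5; disp = 6−5 = 1.

1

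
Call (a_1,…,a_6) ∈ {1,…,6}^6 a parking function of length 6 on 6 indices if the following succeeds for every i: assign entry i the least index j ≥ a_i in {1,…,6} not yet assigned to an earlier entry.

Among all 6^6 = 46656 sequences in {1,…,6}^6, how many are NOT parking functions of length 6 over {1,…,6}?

29849

#PF = 1·7^5 = 1×16807 = 16807 (Pollak)
Example (6,5,2,6,6,6) → sorted (2,5,6,6,6,6): b_1=2>1, not a PF.
So 46656 − 16807 = 29849 fail.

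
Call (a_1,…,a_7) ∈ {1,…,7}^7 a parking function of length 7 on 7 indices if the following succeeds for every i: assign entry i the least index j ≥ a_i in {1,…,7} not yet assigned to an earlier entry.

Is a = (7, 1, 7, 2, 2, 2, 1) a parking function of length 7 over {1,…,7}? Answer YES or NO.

Order a: b = (1, 1, 2, 2, 2, 7, 7).
  b_1=1 ≤ 1
  b_2=1 ≤ 2
  b_3=2 ≤ 3
  b_4=2 ≤ 4
  b_5=2 ≤ 5
  b_6=7 > 6
  fails at i=6 ⇒ NO

NO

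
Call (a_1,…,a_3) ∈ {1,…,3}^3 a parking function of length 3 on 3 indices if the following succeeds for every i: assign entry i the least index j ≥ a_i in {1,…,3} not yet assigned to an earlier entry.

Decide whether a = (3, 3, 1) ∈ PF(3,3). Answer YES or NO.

Sorted: b = (1, 3, 3).
  b_1=1 ≤ 1
  b_2=3 > 2
  fails at i=2 ⇒ NO

NO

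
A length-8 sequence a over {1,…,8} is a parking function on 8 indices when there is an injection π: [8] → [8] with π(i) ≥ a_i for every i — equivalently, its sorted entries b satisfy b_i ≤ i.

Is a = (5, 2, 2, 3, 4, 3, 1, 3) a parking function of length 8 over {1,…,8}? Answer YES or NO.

YES

Rearranged: b = (1, 2, 2, 3, 3, 3, 4, 5).
  b_1=1 ≤ 1
  b_2=2 ≤ 2
  b_3=2 ≤ 3
  b_4=3 ≤ 4
  b_5=3 ≤ 5
  b_6=3 ≤ 6
  b_7=4 ≤ 7
  b_8=5 ≤ 8
All bounds hold ⇒ YES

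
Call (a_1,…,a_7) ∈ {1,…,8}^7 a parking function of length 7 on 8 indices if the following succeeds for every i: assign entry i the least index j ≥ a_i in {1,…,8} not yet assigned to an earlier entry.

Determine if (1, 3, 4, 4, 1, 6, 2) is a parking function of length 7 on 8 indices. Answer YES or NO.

YES

Order a: b = (1, 1, 2, 3, 4, 4, 6).
  b_1=1 ≤ 2
  b_2=1 ≤ 3
  b_3=2 ≤ 4
  b_4=3 ≤ 5
  b_5=4 ≤ 6
  b_6=4 ≤ 7
  b_7=6 ≤ 8
All bounds hold ⇒ YES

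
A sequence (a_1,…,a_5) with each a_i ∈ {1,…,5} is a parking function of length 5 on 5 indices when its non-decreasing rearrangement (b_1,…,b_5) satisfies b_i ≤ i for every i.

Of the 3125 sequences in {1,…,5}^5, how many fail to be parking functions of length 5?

Count = (5−5+1)·(5+1)^(5−1) = 1·1296 = 1296
One tuple (5,4,4,4,5) → sorted (4,4,4,5,5): b_1=4>1, not a PF.
5^5 − 1296 = 3125 − 1296 = 1829

1829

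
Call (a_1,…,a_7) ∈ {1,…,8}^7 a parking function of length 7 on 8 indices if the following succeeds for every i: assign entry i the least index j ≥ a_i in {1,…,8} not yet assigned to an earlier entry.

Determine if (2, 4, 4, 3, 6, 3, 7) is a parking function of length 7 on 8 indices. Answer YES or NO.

YES

Rearranged: b = (2, 3, 3, 4, 4, 6, 7).
  b_1=2 ≤ 2
  b_2=3 ≤ 3
  b_3=3 ≤ 4
  b_4=4 ≤ 5
  b_5=4 ≤ 6
  b_6=6 ≤ 7
  b_7=7 ≤ 8
All bounds hold ⇒ YES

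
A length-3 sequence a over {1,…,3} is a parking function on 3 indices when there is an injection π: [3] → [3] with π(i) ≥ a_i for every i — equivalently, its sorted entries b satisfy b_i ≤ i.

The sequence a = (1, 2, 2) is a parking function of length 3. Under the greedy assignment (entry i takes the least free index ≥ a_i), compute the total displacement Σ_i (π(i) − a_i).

Σπ(i) = 1+…+3 = 6; Σa = 1+2+2 = 5; disp = 6−5 = 1.

1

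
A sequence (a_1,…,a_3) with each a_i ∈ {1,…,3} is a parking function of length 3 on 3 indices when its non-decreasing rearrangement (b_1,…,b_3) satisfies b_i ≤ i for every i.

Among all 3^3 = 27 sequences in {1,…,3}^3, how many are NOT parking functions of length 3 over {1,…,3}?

11

|PF| = (3−3+1)·(3+1)^(3−1) = 1×16 = 16 (Konheim–Weiss)
Check (3,2,2) → sorted (2,2,3): b_1=2>1, not a PF.
3^3 − 16 = 27 − 16 = 11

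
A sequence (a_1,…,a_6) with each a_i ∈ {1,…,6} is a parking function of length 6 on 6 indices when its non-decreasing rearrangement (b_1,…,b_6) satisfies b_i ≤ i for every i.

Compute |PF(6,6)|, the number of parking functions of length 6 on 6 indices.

#PF = (6+1−6)·(6+1)^{6−1} = 1×16807 = 16807
Example (1,1,4,3,2,1) → sorted (1,1,1,2,3,4): b_i ≤ i ∀i, a PF.

16807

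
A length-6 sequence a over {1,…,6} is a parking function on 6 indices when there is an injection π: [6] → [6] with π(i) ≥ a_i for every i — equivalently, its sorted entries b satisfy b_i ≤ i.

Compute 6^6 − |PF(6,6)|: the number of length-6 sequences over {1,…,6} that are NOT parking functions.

29849

Count = (6−6+1)·(6+1)^(6−1) = 1·16807 = 16807 (Pollak)
Check (2,6,5,4,4,5) → sorted (2,4,4,5,5,6): b_1=2>1, not a PF.
So 46656 − 16807 = 29849 fail.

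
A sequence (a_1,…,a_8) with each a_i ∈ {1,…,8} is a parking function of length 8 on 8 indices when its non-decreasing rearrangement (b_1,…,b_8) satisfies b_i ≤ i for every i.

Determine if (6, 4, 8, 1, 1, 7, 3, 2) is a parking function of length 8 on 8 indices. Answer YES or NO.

Rearranged: b = (1, 1, 2, 3, 4, 6, 7, 8).
  b_1=1 ≤ 1
  b_2=1 ≤ 2
  b_3=2 ≤ 3
  b_4=3 ≤ 4
  b_5=4 ≤ 5
  b_6=6 ≤ 6
  b_7=7 ≤ 7
  b_8=8 ≤ 8
All bounds hold ⇒ YES

YES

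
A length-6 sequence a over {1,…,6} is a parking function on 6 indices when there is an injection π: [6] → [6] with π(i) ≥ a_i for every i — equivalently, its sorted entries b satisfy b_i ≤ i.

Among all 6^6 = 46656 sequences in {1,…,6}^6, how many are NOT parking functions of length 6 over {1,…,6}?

|PF(6,6)| = (6+1−6)·(6+1)^{6−1} = 1×16807 = 16807 (Konheim–Weiss)
E.g. (5,6,5,4,5,2) → sorted (2,4,5,5,5,6): b_1=2>1, not a PF.
Total 46656; non-PF = 46656−16807 = 29849

29849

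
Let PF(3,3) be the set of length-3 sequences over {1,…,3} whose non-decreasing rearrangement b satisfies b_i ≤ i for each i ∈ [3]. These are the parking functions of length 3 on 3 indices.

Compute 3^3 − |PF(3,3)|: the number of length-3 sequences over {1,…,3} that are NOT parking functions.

|PF(3,3)| = (3+1−3)·(3+1)^{3−1} = 1×16 = 16
One tuple (3,3,3) → sorted (3,3,3): b_1=3>1, not a PF.
Total 27; non-PF = 27−16 = 11

11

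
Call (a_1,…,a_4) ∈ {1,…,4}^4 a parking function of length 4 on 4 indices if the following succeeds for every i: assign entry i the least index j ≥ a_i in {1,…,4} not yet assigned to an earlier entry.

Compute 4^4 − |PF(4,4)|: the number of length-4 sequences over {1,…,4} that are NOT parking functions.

Count = (5−4)·5^(4−1) = 1·125 = 125 [KW]
One tuple (4,2,4,4) → sorted (2,4,4,4): b_1=2>1, not a PF.
Total 256; non-PF = 256−125 = 131

131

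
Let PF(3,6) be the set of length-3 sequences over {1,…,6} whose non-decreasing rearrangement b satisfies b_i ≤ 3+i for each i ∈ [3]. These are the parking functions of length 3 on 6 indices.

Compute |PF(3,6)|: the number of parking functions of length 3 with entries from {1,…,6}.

|PF(3,6)| = (6−3+1)·(6+1)^(3−1) = 4 · 49 = 196
Example (2,6,5) → sorted (2,5,6): b_i ≤ 3+i ∀i, a PF.

196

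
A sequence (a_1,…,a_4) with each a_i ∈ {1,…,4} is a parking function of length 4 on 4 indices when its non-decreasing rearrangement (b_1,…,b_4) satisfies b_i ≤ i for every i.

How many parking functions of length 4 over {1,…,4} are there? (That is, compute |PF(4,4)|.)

125

Count = (4−4+1)·(4+1)^(4−1) = 1×125 = 125 (Konheim–Weiss)
Check (3,1,1,3) → sorted (1,1,3,3): b_i ≤ i ∀i, a PF.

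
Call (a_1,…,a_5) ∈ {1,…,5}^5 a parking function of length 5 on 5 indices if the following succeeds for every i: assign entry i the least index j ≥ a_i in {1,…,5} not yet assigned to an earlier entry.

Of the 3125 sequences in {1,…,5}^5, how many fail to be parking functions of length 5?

1829

|PF| = 1·6^4 = 1 · 1296 = 1296 (Pollak)
Check (4,4,5,4,1) → sorted (1,4,4,4,5): b_2=4>2, not a PF.
5^5 − 1296 = 3125 − 1296 = 1829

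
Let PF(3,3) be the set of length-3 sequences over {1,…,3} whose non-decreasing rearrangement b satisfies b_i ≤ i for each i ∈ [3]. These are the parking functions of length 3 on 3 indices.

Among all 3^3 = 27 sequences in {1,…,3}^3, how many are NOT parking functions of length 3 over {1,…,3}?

Count = (4−3)·4^(3−1) = 1 · 16 = 16 (Pollak)
E.g. (2,3,3) → sorted (2,3,3): b_1=2>1, not a PF.
3^3 − 16 = 27 − 16 = 11

11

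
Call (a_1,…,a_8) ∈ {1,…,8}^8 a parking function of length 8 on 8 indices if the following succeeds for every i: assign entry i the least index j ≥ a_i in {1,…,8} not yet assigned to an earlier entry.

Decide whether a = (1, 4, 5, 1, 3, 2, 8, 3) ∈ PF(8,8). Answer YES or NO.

Order a: b = (1, 1, 2, 3, 3, 4, 5, 8).
  b_1=1 ≤ 1
  b_2=1 ≤ 2
  b_3=2 ≤ 3
  b_4=3 ≤ 4
  b_5=3 ≤ 5
  b_6=4 ≤ 6
  b_7=5 ≤ 7
  b_8=8 ≤ 8
All bounds hold ⇒ YES

YES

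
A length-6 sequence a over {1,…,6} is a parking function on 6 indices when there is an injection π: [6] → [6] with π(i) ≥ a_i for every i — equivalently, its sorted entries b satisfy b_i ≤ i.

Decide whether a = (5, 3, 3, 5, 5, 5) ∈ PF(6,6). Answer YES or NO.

Sorted: b = (3, 3, 5, 5, 5, 5).
  b_1=3 > 1
  fails at i=1 ⇒ NO

NO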